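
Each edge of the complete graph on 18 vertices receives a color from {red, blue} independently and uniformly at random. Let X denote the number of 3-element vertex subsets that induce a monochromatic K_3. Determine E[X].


Let X = Σ_S X_S over the C(18, 3) = 816 subsets S of size 3, where X_S = 1 if the K_3 on S is monochromatic.
For a fixed S, the K_3 on S has C(3, 2) = 3 edges. P[all 3 edges red] = (1/2)^3, and likewise for blue, so P[monochromatic] = 2·(1/2)^3 = 2^{1 − 3} = 1/4.
By linearity: E[X] = C(18, 3) · 2^{1 − 3} = 816 · 1/4 = 204.
Numerically: E[X] ≈ 204.0000.

E[X] = C(18,3)·2^(1−C(3,2)) = 204 ≈ 204.0000.


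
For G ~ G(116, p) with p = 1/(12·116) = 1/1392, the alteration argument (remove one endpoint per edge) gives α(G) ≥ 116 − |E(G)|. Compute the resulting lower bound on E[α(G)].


E[|E(G)|] = C(116, 2)·p = 6670 · (1/1392) = 115/24.
E[α(G)] ≥ n − E[|E(G)|] = 116 − 115/24 = 2669/24.
Numerically: ≈ 111.20833.
(This is only a lower bound; the true E[α(G)] may be larger.)

E[α(G)] ≥ 2669/24 ≈ 111.20833.


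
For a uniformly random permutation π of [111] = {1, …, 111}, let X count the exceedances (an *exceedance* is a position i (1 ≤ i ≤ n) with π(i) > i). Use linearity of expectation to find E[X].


Write X = Σ_{i=1}^{111} X_i, where X_i = 1_{π(i) > i}.
For each fixed i, π(i) is uniform over {1, …, 111} (marginal of a uniform permutation), so P[π(i) > i] = (n − i)/n. Summing: Σ_{i=1}^{111} (n − i)/n = (0 + 1 + … + 110)/111 = 111(111 − 1)/(2·111) = (111 − 1)/2.
Hence E[X] = Σ_{i=1}^{111} (111 − i)/111 = 55 ≈ 55.00000.

E[X] = 55 = 55.00000.


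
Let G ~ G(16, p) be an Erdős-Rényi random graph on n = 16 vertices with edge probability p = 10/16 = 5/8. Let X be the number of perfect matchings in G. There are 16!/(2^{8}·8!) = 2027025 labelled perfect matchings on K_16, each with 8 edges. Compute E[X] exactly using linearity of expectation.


K_16 has 16!/(2^{8}·8!) = 2027025 labelled perfect matchings.
For each such perfect matching H, let X_H = 1 if all 8 edges of H are present in G. Then P[X_H = 1] = p^{8} = (5/8)^{8} = 390625/16777216.
By linearity: E[X] = Σ_H E[X_H] = 2027025 · p^{8} = 2027025 · 390625/16777216 = 791806640625/16777216.
Numerically: E[X] ≈ 47195.4.

E[X] = 2027025 · (5/8)^{8} = 791806640625/16777216 ≈ 47195.4.


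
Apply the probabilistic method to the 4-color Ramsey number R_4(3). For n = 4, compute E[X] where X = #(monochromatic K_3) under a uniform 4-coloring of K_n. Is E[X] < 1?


E[X] = C(4, 3) · 4^{1 − 3} = 4 · 4^{−2} = 4/16.
As a reduced fraction: E[X] = 1/4 ≈ 0.2500000.
Is E[X] < 1? YES.
Since E[X] < 1, there exists a 4-coloring of K_{4} with no monochromatic K_3; hence R_4(3) > 4.

E[X] = 1/4 ≈ 0.2500000; E[X] < 1, so R_4(3) > 4.


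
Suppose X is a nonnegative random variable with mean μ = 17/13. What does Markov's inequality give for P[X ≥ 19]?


μ = E[X] = 17/13, a = 19.
Markov: P[X ≥ 19] ≤ μ/a = (17/13)/19 = 17/247.
Numerically: ≈ 0.0688.
(Since a = 19 > μ = 1.3077, the bound 17/247 is < 1 and informative.)

P[X ≥ 19] ≤ 17/247 ≈ 0.0688.


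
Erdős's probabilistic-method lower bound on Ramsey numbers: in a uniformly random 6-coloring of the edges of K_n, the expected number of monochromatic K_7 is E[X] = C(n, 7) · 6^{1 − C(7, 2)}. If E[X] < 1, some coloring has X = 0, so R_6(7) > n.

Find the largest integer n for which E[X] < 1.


We need C(n, 7) · 6^{1 − 21} < 1, i.e. C(n, 7) < 6^{21 − 1} = 3656158440062976.
Check values of n near the boundary:
  n = 563: C(563, 7) = 3426622515769596; 3426622515769596 < 3656158440062976? YES
  n = 564: C(564, 7) = 3469685994423792; 3469685994423792 < 3656158440062976? YES
  n = 565: C(565, 7) = 3513212521235560; 3513212521235560 < 3656158440062976? YES
  n = 566: C(566, 7) = 3557206237959440; 3557206237959440 < 3656158440062976? YES
  n = 567: C(567, 7) = 3601671315933933; 3601671315933933 < 3656158440062976? YES
  n = 568: C(568, 7) = 3646611956239704; 3646611956239704 < 3656158440062976? YES
  n = 569: C(569, 7) = 3692032389858348; 3692032389858348 < 3656158440062976? NO
The largest n with C(n, 7) < 3656158440062976 is n = 568 (where E[X] = 16882462760369/16926659444736 ≈ 0.9973889). Hence R_6(7) > 568, i.e. R_6(7) ≥ 569.

Largest n = 568; hence R_6(7) > 568.


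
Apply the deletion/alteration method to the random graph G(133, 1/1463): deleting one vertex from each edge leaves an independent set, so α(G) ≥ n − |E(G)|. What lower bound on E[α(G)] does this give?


E[|E(G)|] = C(133, 2)·p = 8778 · (1/1463) = 6.
E[α(G)] ≥ n − E[|E(G)|] = 133 − 6 = 127.
Numerically: ≈ 127.000.
(This is only a lower bound; the true E[α(G)] may be larger.)

E[α(G)] ≥ 127 ≈ 127.000.


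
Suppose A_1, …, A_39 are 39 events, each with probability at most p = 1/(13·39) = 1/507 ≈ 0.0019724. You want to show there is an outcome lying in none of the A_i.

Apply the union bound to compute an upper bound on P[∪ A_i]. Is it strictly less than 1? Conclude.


Union bound: P[∪_{i=1}^{39} A_i] ≤ Σ_i P[A_i] ≤ 39·p = 39·(1/507) = 1/13.
Numerically: 1/13 ≈ 0.0769231.
Is 1/13 < 1? YES.
Since P[∪ A_i] ≤ 1/13 < 1, the complement has P[∩ A_i^c] ≥ 1 − 1/13 = 12/13 > 0, so some outcome avoids every A_i.

39·p = 1/13 ≈ 0.0769231; existence CERTIFIED by the union bound.


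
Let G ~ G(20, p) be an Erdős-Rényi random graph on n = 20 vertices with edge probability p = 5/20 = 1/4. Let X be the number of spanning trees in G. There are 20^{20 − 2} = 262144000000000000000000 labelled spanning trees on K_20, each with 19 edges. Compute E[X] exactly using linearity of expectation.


K_20 has 20^{20 − 2} = 262144000000000000000000 labelled spanning trees.
For each such spanning tree H, let X_H = 1 if all 19 edges of H are present in G. Then P[X_H = 1] = p^{19} = (1/4)^{19} = 1/274877906944.
By linearity of expectation: E[X] = Σ_H E[X_H] = 262144000000000000000000 · p^{19} = 262144000000000000000000 · 1/274877906944 = 3814697265625/4.
Numerically: E[X] ≈ 9.537e+11.

E[X] = 262144000000000000000000 · (1/4)^{19} = 3814697265625/4 ≈ 9.537e+11.


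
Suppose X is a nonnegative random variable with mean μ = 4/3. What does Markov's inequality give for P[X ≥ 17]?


μ = E[X] = 4/3, a = 17.
Markov: P[X ≥ 17] ≤ μ/a = (4/3)/17 = 4/51.
Numerically: ≈ 0.07843.
(Since a = 17 > μ = 1.33333, the bound 4/51 is < 1 and informative.)

P[X ≥ 17] ≤ 4/51 ≈ 0.07843.


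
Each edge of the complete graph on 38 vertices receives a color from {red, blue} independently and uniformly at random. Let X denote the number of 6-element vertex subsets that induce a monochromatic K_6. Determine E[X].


Let X = Σ_S X_S over the C(38, 6) = 2760681 subsets S of size 6, where X_S = 1 if the K_6 on S is monochromatic.
For a fixed S, the K_6 on S has C(6, 2) = 15 edges. P[all 15 edges red] = (1/2)^15, and likewise for blue, so P[monochromatic] = 2·(1/2)^15 = 2^{1 − 15} = 1/16384.
By linearity: E[X] = C(38, 6) · 2^{1 − 15} = 2760681 · 1/16384 = 2760681/16384.
Numerically: E[X] ≈ 168.498596.

E[X] = C(38,6)·2^(1−C(6,2)) = 2760681/16384 ≈ 168.498596.


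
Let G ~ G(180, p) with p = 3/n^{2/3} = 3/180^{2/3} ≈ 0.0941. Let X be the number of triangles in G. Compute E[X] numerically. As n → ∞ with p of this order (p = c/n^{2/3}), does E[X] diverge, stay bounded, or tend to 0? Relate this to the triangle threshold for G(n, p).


Number of potential triangles: C(180, 3) = 955860.
Each occurs with probability p³ ≈ (0.0941)³ ≈ 8.333333e-04.
By linearity: E[X] = C(180, 3)·p³ ≈ 955860 · 8.333333e-04 ≈ 796.5500.
Since α = 2/3 < 1, p = c/n^{2/3} ≫ 1/n is above the triangle threshold p ~ 1/n. Asymptotically E[X] ~ (c³/6)·n^{3(1−α)} = (3³/6)·n^{1} → ∞; triangles are abundant w.h.p.

E[X] ≈ 796.5500; in regime p = Θ(1/n^{2/3}) E[X] diverges (above the triangle threshold p ~ 1/n).


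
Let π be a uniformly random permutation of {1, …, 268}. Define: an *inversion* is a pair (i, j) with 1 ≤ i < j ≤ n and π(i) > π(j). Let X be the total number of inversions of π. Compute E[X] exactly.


Write X = Σ X_I over the C(268, 2) = 35778 pairs i < j, with X_I the indicator of one inversion.
There are 35778 indicators.
For each fixed pair i < j, the values π(i) and π(j) are two distinct elements of {1, …, 268} in uniformly random order; by symmetry P[π(i) > π(j)] = 1/2.
By linearity: E[X] = 35778 · (1/2) = C(268, 2) · (1/2) = 35778/2 = 17889 ≈ 17889.00000.

E[X] = 17889 = 17889.00000.


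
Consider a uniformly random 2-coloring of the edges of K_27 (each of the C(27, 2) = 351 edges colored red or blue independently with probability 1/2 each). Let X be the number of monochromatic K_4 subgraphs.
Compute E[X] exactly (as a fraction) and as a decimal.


Let X = Σ_S X_S over the C(27, 4) = 17550 subsets S of size 4, where X_S = 1 if the K_4 on S is monochromatic.
For a fixed S, the K_4 on S has C(4, 2) = 6 edges. P[all 6 edges red] = (1/2)^6, and likewise for blue, so P[monochromatic] = 2·(1/2)^6 = 2^{1 − 6} = 1/32.
By linearity: E[X] = C(27, 4) · 2^{1 − 6} = 17550 · 1/32 = 8775/16.
Numerically: E[X] ≈ 548.437500.

E[X] = C(27,4)·2^(1−C(4,2)) = 8775/16 ≈ 548.437500.


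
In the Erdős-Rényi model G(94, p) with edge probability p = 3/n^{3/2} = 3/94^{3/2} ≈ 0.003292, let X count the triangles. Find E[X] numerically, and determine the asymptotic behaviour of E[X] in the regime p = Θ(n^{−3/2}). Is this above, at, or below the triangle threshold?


Number of potential triangles: C(94, 3) = 134044.
Each occurs with probability p³ ≈ (0.003292)³ ≈ 3.566879e-08.
By linearity: E[X] = C(94, 3)·p³ ≈ 134044 · 3.566879e-08 ≈ 0.0048.
Since α = 3/2 > 1, p = c/n^{3/2} = o(1/n) is below the triangle threshold p ~ 1/n. Asymptotically E[X] ~ (c³/6)·n^{3(1−α)} = (3³/6)·n^{-1.5} → 0, so by Markov's inequality G has no triangles w.h.p.

E[X] ≈ 0.0048; in regime p = Θ(1/n^{3/2}) E[X] tends to 0 (below the triangle threshold p ~ 1/n).


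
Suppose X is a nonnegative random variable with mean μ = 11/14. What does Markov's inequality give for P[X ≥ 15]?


μ = E[X] = 11/14, a = 15.
Markov: P[X ≥ 15] ≤ μ/a = (11/14)/15 = 11/210.
Numerically: ≈ 0.05238.
(Since a = 15 > μ = 0.78571, the bound 11/210 is < 1 and informative.)

P[X ≥ 15] ≤ 11/210 ≈ 0.05238.


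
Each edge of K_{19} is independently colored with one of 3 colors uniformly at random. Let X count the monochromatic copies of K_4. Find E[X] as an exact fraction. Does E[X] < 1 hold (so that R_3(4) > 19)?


E[X] = C(19, 4) · 3^{1 − 6} = 3876 · 3^{−5} = 3876/243.
As a reduced fraction: E[X] = 1292/81 ≈ 15.951.
Is E[X] < 1? NO.
Since E[X] ≥ 1, the first-moment bound is inconclusive at n = 19; it does NOT by itself certify R_3(4) > 19.

E[X] = 1292/81 ≈ 15.951; E[X] ≥ 1; first-moment method inconclusive here.


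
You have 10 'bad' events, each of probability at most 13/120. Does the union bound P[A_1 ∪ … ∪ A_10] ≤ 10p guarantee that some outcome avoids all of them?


Union bound: P[∪_{i=1}^{10} A_i] ≤ Σ_i P[A_i] ≤ 10·p = 10·(13/120) = 13/12.
Numerically: 13/12 ≈ 1.083333.
Is 13/12 < 1? NO.
Since the bound 13/12 is ≥ 1, the union bound is uninformative here; it does NOT by itself certify existence.

10·p = 13/12 ≈ 1.083333; existence NOT certified by the union bound.


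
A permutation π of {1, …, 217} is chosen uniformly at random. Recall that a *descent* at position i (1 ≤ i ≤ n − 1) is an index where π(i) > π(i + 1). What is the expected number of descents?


Write X = Σ X_I over i = 1, …, 216, with X_I the indicator of one descent.
There are 216 indicators.
For each fixed i, the pair (π(i), π(i+1)) is a uniformly random ordered pair of distinct values from {1, …, 217}; by symmetry P[π(i) > π(i+1)] = 1/2.
By linearity: E[X] = 216 · (1/2) = (217 − 1) · (1/2) = 108 ≈ 108.000.

E[X] = 108 = 108.000.


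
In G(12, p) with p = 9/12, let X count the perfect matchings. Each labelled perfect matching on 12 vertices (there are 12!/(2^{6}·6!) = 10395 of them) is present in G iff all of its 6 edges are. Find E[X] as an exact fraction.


K_12 has 12!/(2^{6}·6!) = 10395 labelled perfect matchings.
For each such perfect matching H, let X_H = 1 if all 6 edges of H are present in G. Then P[X_H = 1] = p^{6} = (3/4)^{6} = 729/4096.
Summing the indicators: E[X] = Σ_H E[X_H] = 10395 · p^{6} = 10395 · 729/4096 = 7577955/4096.
Numerically: E[X] ≈ 1850.

E[X] = 10395 · (3/4)^{6} = 7577955/4096 ≈ 1850.


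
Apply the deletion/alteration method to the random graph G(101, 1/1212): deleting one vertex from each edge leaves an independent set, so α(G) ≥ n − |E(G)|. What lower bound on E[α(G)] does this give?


E[|E(G)|] = C(101, 2)·p = 5050 · (1/1212) = 25/6.
E[α(G)] ≥ n − E[|E(G)|] = 101 − 25/6 = 581/6.
Numerically: ≈ 96.833333.
(This is only a lower bound; the true E[α(G)] may be larger.)

E[α(G)] ≥ 581/6 ≈ 96.833333.


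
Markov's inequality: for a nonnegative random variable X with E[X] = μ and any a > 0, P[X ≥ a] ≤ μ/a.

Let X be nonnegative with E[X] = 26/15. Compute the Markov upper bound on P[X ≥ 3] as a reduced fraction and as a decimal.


μ = E[X] = 26/15, a = 3.
Markov: P[X ≥ 3] ≤ μ/a = (26/15)/3 = 26/45.
Numerically: ≈ 0.578.
(Since a = 3 > μ = 1.733, the bound 26/45 is < 1 and informative.)

P[X ≥ 3] ≤ 26/45 ≈ 0.578.


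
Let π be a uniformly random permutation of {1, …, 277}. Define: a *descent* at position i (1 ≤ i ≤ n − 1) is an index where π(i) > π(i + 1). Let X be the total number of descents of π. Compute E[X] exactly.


Write X = Σ X_I over i = 1, …, 276, with X_I the indicator of one descent.
There are 276 indicators.
For each fixed i, the pair (π(i), π(i+1)) is a uniformly random ordered pair of distinct values from {1, …, 277}; by symmetry P[π(i) > π(i+1)] = 1/2.
By linearity: E[X] = 276 · (1/2) = (277 − 1) · (1/2) = 138 ≈ 138.0000.

E[X] = 138 = 138.0000.


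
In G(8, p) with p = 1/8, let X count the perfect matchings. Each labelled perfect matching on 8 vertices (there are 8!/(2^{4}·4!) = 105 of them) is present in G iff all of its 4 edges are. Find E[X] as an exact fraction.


K_8 has 8!/(2^{4}·4!) = 105 labelled perfect matchings.
For each such perfect matching H, let X_H = 1 if all 4 edges of H are present in G. Then P[X_H = 1] = p^{4} = (1/8)^{4} = 1/4096.
By linearity: E[X] = Σ_H E[X_H] = 105 · p^{4} = 105 · 1/4096 = 105/4096.
Numerically: E[X] ≈ 0.02563.

E[X] = 105 · (1/8)^{4} = 105/4096 ≈ 0.02563.


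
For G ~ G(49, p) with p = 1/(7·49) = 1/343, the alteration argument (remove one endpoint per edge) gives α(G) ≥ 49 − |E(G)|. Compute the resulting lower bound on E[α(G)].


E[|E(G)|] = C(49, 2)·p = 1176 · (1/343) = 24/7.
E[α(G)] ≥ n − E[|E(G)|] = 49 − 24/7 = 319/7.
Numerically: ≈ 45.5714.
(This is only a lower bound; the true E[α(G)] may be larger.)

E[α(G)] ≥ 319/7 ≈ 45.5714.


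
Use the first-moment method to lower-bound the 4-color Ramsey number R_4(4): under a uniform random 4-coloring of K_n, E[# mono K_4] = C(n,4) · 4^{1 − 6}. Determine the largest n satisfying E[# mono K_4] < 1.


We need C(n, 4) · 4^{1 − 6} < 1, i.e. C(n, 4) < 4^{6 − 1} = 1024.
Check values of n near the boundary:
  n = 10: C(10, 4) = 210; 210 < 1024? YES
  n = 11: C(11, 4) = 330; 330 < 1024? YES
  n = 12: C(12, 4) = 495; 495 < 1024? YES
  n = 13: C(13, 4) = 715; 715 < 1024? YES
  n = 14: C(14, 4) = 1001; 1001 < 1024? YES
  n = 15: C(15, 4) = 1365; 1365 < 1024? NO
  n = 16: C(16, 4) = 1820; 1820 < 1024? NO
The largest n with C(n, 4) < 1024 is n = 14 (where E[X] = 1001/1024 ≈ 0.9775391). Hence R_4(4) > 14, i.e. R_4(4) ≥ 15.

Largest n = 14; hence R_4(4) > 14.


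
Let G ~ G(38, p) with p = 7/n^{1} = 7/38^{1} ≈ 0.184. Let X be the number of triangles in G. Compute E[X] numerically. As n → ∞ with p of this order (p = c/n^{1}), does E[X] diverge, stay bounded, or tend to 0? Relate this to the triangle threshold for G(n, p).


Number of potential triangles: C(38, 3) = 8436.
Each occurs with probability p³ ≈ (0.184)³ ≈ 6.25091e-03.
By linearity: E[X] = C(38, 3)·p³ ≈ 8436 · 6.25091e-03 ≈ 52.733.
Here α = 1, so p = 7/n is exactly at the triangle threshold p ~ 1/n. Asymptotically E[X] → c³/6 = 7³/6 = 343/6 ≈ 57.167, a bounded constant. In this regime the triangle count is asymptotically Poisson(c³/6).

E[X] ≈ 52.733; in regime p = Θ(1/n^{1}) E[X] stays bounded (at the triangle threshold p ~ 1/n).


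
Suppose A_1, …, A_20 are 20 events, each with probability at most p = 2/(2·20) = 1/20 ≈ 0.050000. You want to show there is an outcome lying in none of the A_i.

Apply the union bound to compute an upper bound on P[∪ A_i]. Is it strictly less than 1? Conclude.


Union bound: P[∪_{i=1}^{20} A_i] ≤ Σ_i P[A_i] ≤ 20·p = 20·(1/20) = 1.
Numerically: 1 ≈ 1.000000.
Is 1 < 1? NO.
Since the bound 1 is ≥ 1, the union bound is uninformative here; it does NOT by itself certify existence.

20·p = 1 ≈ 1.000000; existence NOT certified by the union bound.


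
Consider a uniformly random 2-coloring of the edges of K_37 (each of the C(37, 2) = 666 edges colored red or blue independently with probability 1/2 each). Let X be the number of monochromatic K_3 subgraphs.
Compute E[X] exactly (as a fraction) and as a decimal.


Let X = Σ_S X_S over the C(37, 3) = 7770 subsets S of size 3, where X_S = 1 if the K_3 on S is monochromatic.
For a fixed S, the K_3 on S has C(3, 2) = 3 edges. P[all 3 edges red] = (1/2)^3, and likewise for blue, so P[monochromatic] = 2·(1/2)^3 = 2^{1 − 3} = 1/4.
By linearity: E[X] = C(37, 3) · 2^{1 − 3} = 7770 · 1/4 = 3885/2.
Numerically: E[X] ≈ 1942.5000.

E[X] = C(37,3)·2^(1−C(3,2)) = 3885/2 ≈ 1942.5000.


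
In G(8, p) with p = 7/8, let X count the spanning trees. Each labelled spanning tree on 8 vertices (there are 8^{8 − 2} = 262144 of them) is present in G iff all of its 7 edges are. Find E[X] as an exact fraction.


K_8 has 8^{8 − 2} = 262144 labelled spanning trees.
For each such spanning tree H, let X_H = 1 if all 7 edges of H are present in G. Then P[X_H = 1] = p^{7} = (7/8)^{7} = 823543/2097152.
By linearity: E[X] = Σ_H E[X_H] = 262144 · p^{7} = 262144 · 823543/2097152 = 823543/8.
Numerically: E[X] ≈ 1.0294e+05.

E[X] = 262144 · (7/8)^{7} = 823543/8 ≈ 1.0294e+05.


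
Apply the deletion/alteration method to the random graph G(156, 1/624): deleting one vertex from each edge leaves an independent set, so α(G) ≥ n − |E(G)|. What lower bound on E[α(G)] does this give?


E[|E(G)|] = C(156, 2)·p = 12090 · (1/624) = 155/8.
E[α(G)] ≥ n − E[|E(G)|] = 156 − 155/8 = 1093/8.
Numerically: ≈ 136.625000.
(This is only a lower bound; the true E[α(G)] may be larger.)

E[α(G)] ≥ 1093/8 ≈ 136.625000.


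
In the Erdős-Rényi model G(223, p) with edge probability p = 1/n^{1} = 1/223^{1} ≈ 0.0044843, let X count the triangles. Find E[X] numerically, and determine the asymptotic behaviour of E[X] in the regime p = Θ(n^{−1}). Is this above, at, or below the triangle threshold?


Number of potential triangles: C(223, 3) = 1823471.
Each occurs with probability p³ ≈ (0.0044843)³ ≈ 9.01748463e-08.
By linearity: E[X] = C(223, 3)·p³ ≈ 1823471 · 9.01748463e-08 ≈ 0.164431.
Here α = 1, so p = 1/n is exactly at the triangle threshold p ~ 1/n. Asymptotically E[X] → c³/6 = 1³/6 = 1/6 ≈ 0.166667, a bounded constant. In this regime the triangle count is asymptotically Poisson(c³/6).

E[X] ≈ 0.164431; in regime p = Θ(1/n^{1}) E[X] stays bounded (at the triangle threshold p ~ 1/n).


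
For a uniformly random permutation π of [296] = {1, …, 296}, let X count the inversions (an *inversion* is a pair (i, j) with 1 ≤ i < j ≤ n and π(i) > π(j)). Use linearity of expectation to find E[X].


Write X = Σ X_I over the C(296, 2) = 43660 pairs i < j, with X_I the indicator of one inversion.
There are 43660 indicators.
For each fixed pair i < j, the values π(i) and π(j) are two distinct elements of {1, …, 296} in uniformly random order; by symmetry P[π(i) > π(j)] = 1/2.
By linearity: E[X] = 43660 · (1/2) = C(296, 2) · (1/2) = 43660/2 = 21830 ≈ 21830.0000.

E[X] = 21830 = 21830.0000.


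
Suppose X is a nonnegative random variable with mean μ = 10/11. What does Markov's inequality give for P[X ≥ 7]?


μ = E[X] = 10/11, a = 7.
Markov: P[X ≥ 7] ≤ μ/a = (10/11)/7 = 10/77.
Numerically: ≈ 0.1299.
(Since a = 7 > μ = 0.9091, the bound 10/77 is < 1 and informative.)

P[X ≥ 7] ≤ 10/77 ≈ 0.1299.


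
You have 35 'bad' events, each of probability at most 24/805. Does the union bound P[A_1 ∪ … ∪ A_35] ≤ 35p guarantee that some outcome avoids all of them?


Union bound: P[∪_{i=1}^{35} A_i] ≤ Σ_i P[A_i] ≤ 35·p = 35·(24/805) = 24/23.
Numerically: 24/23 ≈ 1.043478.
Is 24/23 < 1? NO.
Since the bound 24/23 is ≥ 1, the union bound is uninformative here; it does NOT by itself certify existence.

35·p = 24/23 ≈ 1.043478; existence NOT certified by the union bound.


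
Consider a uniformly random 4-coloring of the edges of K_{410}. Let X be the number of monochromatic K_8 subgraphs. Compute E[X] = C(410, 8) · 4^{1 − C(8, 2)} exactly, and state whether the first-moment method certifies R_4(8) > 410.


E[X] = C(410, 8) · 4^{1 − 28} = 18488798173326195 · 4^{−27} = 18488798173326195/18014398509481984.
As a reduced fraction: E[X] = 18488798173326195/18014398509481984 ≈ 1.0263.
Is E[X] < 1? NO.
Since E[X] ≥ 1, the first-moment bound is inconclusive at n = 410; it does NOT by itself certify R_4(8) > 410.

E[X] = 18488798173326195/18014398509481984 ≈ 1.0263; E[X] ≥ 1; first-moment method inconclusive here.


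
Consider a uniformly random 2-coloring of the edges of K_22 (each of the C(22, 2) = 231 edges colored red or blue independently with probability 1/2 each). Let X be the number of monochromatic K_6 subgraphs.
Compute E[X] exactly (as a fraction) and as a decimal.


Let X = Σ_S X_S over the C(22, 6) = 74613 subsets S of size 6, where X_S = 1 if the K_6 on S is monochromatic.
For a fixed S, the K_6 on S has C(6, 2) = 15 edges. P[all 15 edges red] = (1/2)^15, and likewise for blue, so P[monochromatic] = 2·(1/2)^15 = 2^{1 − 15} = 1/16384.
Summing: E[X] = C(22, 6) · 2^{1 − 15} = 74613 · 1/16384 = 74613/16384.
Numerically: E[X] ≈ 4.554016.

E[X] = C(22,6)·2^(1−C(6,2)) = 74613/16384 ≈ 4.554016.


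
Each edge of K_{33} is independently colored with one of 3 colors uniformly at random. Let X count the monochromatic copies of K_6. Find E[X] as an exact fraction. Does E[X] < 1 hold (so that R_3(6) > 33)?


E[X] = C(33, 6) · 3^{1 − 15} = 1107568 · 3^{−14} = 1107568/4782969.
As a reduced fraction: E[X] = 1107568/4782969 ≈ 0.2315650.
Is E[X] < 1? YES.
Since E[X] < 1, there exists a 3-coloring of K_{33} with no monochromatic K_6; hence R_3(6) > 33.

E[X] = 1107568/4782969 ≈ 0.2315650; E[X] < 1, so R_3(6) > 33.


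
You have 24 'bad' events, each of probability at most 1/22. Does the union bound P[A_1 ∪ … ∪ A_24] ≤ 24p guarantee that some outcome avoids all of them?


Union bound: P[∪_{i=1}^{24} A_i] ≤ Σ_i P[A_i] ≤ 24·p = 24·(1/22) = 12/11.
Numerically: 12/11 ≈ 1.091.
Is 12/11 < 1? NO.
Since the bound 12/11 is ≥ 1, the union bound is uninformative here; it does NOT by itself certify existence.

24·p = 12/11 ≈ 1.091; existence NOT certified by the union bound.


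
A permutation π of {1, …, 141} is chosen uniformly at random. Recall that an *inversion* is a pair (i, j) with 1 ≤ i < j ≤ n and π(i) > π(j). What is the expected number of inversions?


Write X = Σ X_I over the C(141, 2) = 9870 pairs i < j, with X_I the indicator of one inversion.
There are 9870 indicators.
For each fixed pair i < j, the values π(i) and π(j) are two distinct elements of {1, …, 141} in uniformly random order; by symmetry P[π(i) > π(j)] = 1/2.
By linearity: E[X] = 9870 · (1/2) = C(141, 2) · (1/2) = 9870/2 = 4935 ≈ 4935.0000.

E[X] = 4935 = 4935.0000.


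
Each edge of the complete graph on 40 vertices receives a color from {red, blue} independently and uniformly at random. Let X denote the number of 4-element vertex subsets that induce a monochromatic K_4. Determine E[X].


Let X = Σ_S X_S over the C(40, 4) = 91390 subsets S of size 4, where X_S = 1 if the K_4 on S is monochromatic.
For a fixed S, the K_4 on S has C(4, 2) = 6 edges. P[all 6 edges red] = (1/2)^6, and likewise for blue, so P[monochromatic] = 2·(1/2)^6 = 2^{1 − 6} = 1/32.
Summing: E[X] = C(40, 4) · 2^{1 − 6} = 91390 · 1/32 = 45695/16.
Numerically: E[X] ≈ 2855.9375.

E[X] = C(40,4)·2^(1−C(4,2)) = 45695/16 ≈ 2855.9375.


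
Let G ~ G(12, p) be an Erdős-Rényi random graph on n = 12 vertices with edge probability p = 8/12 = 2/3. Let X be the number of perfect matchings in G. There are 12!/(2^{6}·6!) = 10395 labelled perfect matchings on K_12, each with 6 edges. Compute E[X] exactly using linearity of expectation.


K_12 has 12!/(2^{6}·6!) = 10395 labelled perfect matchings.
For each such perfect matching H, let X_H = 1 if all 6 edges of H are present in G. Then P[X_H = 1] = p^{6} = (2/3)^{6} = 64/729.
Summing the indicators: E[X] = Σ_H E[X_H] = 10395 · p^{6} = 10395 · 64/729 = 24640/27.
Numerically: E[X] ≈ 913.

E[X] = 10395 · (2/3)^{6} = 24640/27 ≈ 913.


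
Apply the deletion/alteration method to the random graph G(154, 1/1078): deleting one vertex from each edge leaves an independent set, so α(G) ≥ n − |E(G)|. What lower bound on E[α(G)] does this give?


E[|E(G)|] = C(154, 2)·p = 11781 · (1/1078) = 153/14.
E[α(G)] ≥ n − E[|E(G)|] = 154 − 153/14 = 2003/14.
Numerically: ≈ 143.0714.
(This is only a lower bound; the true E[α(G)] may be larger.)

E[α(G)] ≥ 2003/14 ≈ 143.0714.


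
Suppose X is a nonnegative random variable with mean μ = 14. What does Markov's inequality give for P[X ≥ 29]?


μ = E[X] = 14, a = 29.
Markov: P[X ≥ 29] ≤ μ/a = (14)/29 = 14/29.
Numerically: ≈ 0.482759.
(Since a = 29 > μ = 14.000000, the bound 14/29 is < 1 and informative.)

P[X ≥ 29] ≤ 14/29 ≈ 0.482759.


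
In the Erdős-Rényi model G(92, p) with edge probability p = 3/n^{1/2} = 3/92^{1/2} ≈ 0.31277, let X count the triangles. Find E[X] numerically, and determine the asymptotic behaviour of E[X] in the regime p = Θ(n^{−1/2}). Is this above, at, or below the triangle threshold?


Number of potential triangles: C(92, 3) = 125580.
Each occurs with probability p³ ≈ (0.31277)³ ≈ 3.0597224e-02.
By linearity: E[X] = C(92, 3)·p³ ≈ 125580 · 3.0597224e-02 ≈ 3842.39937.
Since α = 1/2 < 1, p = c/n^{1/2} ≫ 1/n is above the triangle threshold p ~ 1/n. Asymptotically E[X] ~ (c³/6)·n^{3(1−α)} = (3³/6)·n^{1.5} → ∞; triangles are abundant w.h.p.

E[X] ≈ 3842.39937; in regime p = Θ(1/n^{1/2}) E[X] diverges (above the triangle threshold p ~ 1/n).


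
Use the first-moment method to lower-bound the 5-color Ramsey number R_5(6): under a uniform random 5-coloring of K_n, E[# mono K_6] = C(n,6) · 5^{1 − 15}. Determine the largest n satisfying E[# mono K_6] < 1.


We need C(n, 6) · 5^{1 − 15} < 1, i.e. C(n, 6) < 5^{15 − 1} = 6103515625.
Check values of n near the boundary:
  n = 128: C(128, 6) = 5423611200; 5423611200 < 6103515625? YES
  n = 129: C(129, 6) = 5688177600; 5688177600 < 6103515625? YES
  n = 130: C(130, 6) = 5963412000; 5963412000 < 6103515625? YES
  n = 131: C(131, 6) = 6249655776; 6249655776 < 6103515625? NO
The largest n with C(n, 6) < 6103515625 is n = 130 (where E[X] = 47707296/48828125 ≈ 0.97705). Hence R_5(6) > 130, i.e. R_5(6) ≥ 131.

Largest n = 130; hence R_5(6) > 130.


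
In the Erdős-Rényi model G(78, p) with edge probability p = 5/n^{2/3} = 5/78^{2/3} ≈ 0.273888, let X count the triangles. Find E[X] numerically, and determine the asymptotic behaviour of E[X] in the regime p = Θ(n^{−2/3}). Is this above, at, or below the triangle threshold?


Number of potential triangles: C(78, 3) = 76076.
Each occurs with probability p³ ≈ (0.273888)³ ≈ 2.05456936e-02.
By linearity: E[X] = C(78, 3)·p³ ≈ 76076 · 2.05456936e-02 ≈ 1563.034188.
Since α = 2/3 < 1, p = c/n^{2/3} ≫ 1/n is above the triangle threshold p ~ 1/n. Asymptotically E[X] ~ (c³/6)·n^{3(1−α)} = (5³/6)·n^{1} → ∞; triangles are abundant w.h.p.

E[X] ≈ 1563.034188; in regime p = Θ(1/n^{2/3}) E[X] diverges (above the triangle threshold p ~ 1/n).


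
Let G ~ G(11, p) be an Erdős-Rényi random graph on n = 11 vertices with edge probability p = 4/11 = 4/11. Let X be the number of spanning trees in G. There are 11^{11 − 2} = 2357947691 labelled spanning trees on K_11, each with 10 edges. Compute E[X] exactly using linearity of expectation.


K_11 has 11^{11 − 2} = 2357947691 labelled spanning trees.
For each such spanning tree H, let X_H = 1 if all 10 edges of H are present in G. Then P[X_H = 1] = p^{10} = (4/11)^{10} = 1048576/25937424601.
By linearity: E[X] = Σ_H E[X_H] = 2357947691 · p^{10} = 2357947691 · 1048576/25937424601 = 1048576/11.
Numerically: E[X] ≈ 95325.1.

E[X] = 2357947691 · (4/11)^{10} = 1048576/11 ≈ 95325.1.


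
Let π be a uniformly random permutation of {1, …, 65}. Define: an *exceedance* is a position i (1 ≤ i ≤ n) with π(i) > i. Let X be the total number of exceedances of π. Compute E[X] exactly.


Write X = Σ_{i=1}^{65} X_i, where X_i = 1_{π(i) > i}.
For each fixed i, π(i) is uniform over {1, …, 65} (marginal of a uniform permutation), so P[π(i) > i] = (n − i)/n. Summing: Σ_{i=1}^{65} (n − i)/n = (0 + 1 + … + 64)/65 = 65(65 − 1)/(2·65) = (65 − 1)/2.
Hence E[X] = Σ_{i=1}^{65} (65 − i)/65 = 32 ≈ 32.000.

E[X] = 32 = 32.000.


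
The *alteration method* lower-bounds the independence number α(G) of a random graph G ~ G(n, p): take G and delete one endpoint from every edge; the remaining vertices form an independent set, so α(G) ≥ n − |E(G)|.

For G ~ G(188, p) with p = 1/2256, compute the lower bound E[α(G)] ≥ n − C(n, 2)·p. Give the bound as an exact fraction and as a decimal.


E[|E(G)|] = C(188, 2)·p = 17578 · (1/2256) = 187/24.
E[α(G)] ≥ n − E[|E(G)|] = 188 − 187/24 = 4325/24.
Numerically: ≈ 180.2083.
(This is only a lower bound; the true E[α(G)] may be larger.)

E[α(G)] ≥ 4325/24 ≈ 180.2083.


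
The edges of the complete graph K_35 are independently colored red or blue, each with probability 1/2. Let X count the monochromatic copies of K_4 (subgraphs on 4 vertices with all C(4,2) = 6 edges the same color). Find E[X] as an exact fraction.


Let X = Σ_S X_S over the C(35, 4) = 52360 subsets S of size 4, where X_S = 1 if the K_4 on S is monochromatic.
For a fixed S, the K_4 on S has C(4, 2) = 6 edges. P[all 6 edges red] = (1/2)^6, and likewise for blue, so P[monochromatic] = 2·(1/2)^6 = 2^{1 − 6} = 1/32.
By linearity of expectation: E[X] = C(35, 4) · 2^{1 − 6} = 52360 · 1/32 = 6545/4.
Numerically: E[X] ≈ 1636.250000.

E[X] = C(35,4)·2^(1−C(4,2)) = 6545/4 ≈ 1636.250000.


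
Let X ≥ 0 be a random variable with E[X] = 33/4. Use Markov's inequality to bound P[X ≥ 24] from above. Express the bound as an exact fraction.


μ = E[X] = 33/4, a = 24.
Markov: P[X ≥ 24] ≤ μ/a = (33/4)/24 = 11/32.
Numerically: ≈ 0.34375.
(Since a = 24 > μ = 8.25000, the bound 11/32 is < 1 and informative.)

P[X ≥ 24] ≤ 11/32 ≈ 0.34375.


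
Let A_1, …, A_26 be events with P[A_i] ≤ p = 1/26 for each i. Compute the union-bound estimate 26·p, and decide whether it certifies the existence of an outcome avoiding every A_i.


Union bound: P[∪_{i=1}^{26} A_i] ≤ Σ_i P[A_i] ≤ 26·p = 26·(1/26) = 1.
Numerically: 1 ≈ 1.0000000.
Is 1 < 1? NO.
Since the bound 1 is ≥ 1, the union bound is uninformative here; it does NOT by itself certify existence.

26·p = 1 ≈ 1.0000000; existence NOT certified by the union bound.


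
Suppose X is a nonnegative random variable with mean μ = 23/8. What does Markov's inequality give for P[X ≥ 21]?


μ = E[X] = 23/8, a = 21.
Markov: P[X ≥ 21] ≤ μ/a = (23/8)/21 = 23/168.
Numerically: ≈ 0.137.
(Since a = 21 > μ = 2.875, the bound 23/168 is < 1 and informative.)

P[X ≥ 21] ≤ 23/168 ≈ 0.137.


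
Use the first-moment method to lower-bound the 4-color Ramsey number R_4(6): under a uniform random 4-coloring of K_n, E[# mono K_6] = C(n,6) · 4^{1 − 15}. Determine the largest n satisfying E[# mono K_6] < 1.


We need C(n, 6) · 4^{1 − 15} < 1, i.e. C(n, 6) < 4^{15 − 1} = 268435456.
Check values of n near the boundary:
  n = 76: C(76, 6) = 218618940; 218618940 < 268435456? YES
  n = 77: C(77, 6) = 237093780; 237093780 < 268435456? YES
  n = 78: C(78, 6) = 256851595; 256851595 < 268435456? YES
  n = 79: C(79, 6) = 277962685; 277962685 < 268435456? NO
  n = 80: C(80, 6) = 300500200; 300500200 < 268435456? NO
  n = 81: C(81, 6) = 324540216; 324540216 < 268435456? NO
The largest n with C(n, 6) < 268435456 is n = 78 (where E[X] = 256851595/268435456 ≈ 0.95685). Hence R_4(6) > 78, i.e. R_4(6) ≥ 79.

Largest n = 78; hence R_4(6) > 78.


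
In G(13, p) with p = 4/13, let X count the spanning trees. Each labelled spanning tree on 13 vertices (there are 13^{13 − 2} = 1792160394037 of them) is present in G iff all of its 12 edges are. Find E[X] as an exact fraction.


K_13 has 13^{13 − 2} = 1792160394037 labelled spanning trees.
For each such spanning tree H, let X_H = 1 if all 12 edges of H are present in G. Then P[X_H = 1] = p^{12} = (4/13)^{12} = 16777216/23298085122481.
By linearity: E[X] = Σ_H E[X_H] = 1792160394037 · p^{12} = 1792160394037 · 16777216/23298085122481 = 16777216/13.
Numerically: E[X] ≈ 1.29056e+06.

E[X] = 1792160394037 · (4/13)^{12} = 16777216/13 ≈ 1.29056e+06.


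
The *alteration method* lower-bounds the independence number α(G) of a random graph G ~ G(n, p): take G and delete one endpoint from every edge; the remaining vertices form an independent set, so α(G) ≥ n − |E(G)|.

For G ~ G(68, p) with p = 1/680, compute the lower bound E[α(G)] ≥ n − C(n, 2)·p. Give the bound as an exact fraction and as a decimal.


E[|E(G)|] = C(68, 2)·p = 2278 · (1/680) = 67/20.
E[α(G)] ≥ n − E[|E(G)|] = 68 − 67/20 = 1293/20.
Numerically: ≈ 64.650000.
(This is only a lower bound; the true E[α(G)] may be larger.)

E[α(G)] ≥ 1293/20 ≈ 64.650000.


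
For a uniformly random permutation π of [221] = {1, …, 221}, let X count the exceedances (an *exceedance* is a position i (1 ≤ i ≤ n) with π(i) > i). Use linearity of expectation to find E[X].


Write X = Σ_{i=1}^{221} X_i, where X_i = 1_{π(i) > i}.
For each fixed i, π(i) is uniform over {1, …, 221} (marginal of a uniform permutation), so P[π(i) > i] = (n − i)/n. Summing: Σ_{i=1}^{221} (n − i)/n = (0 + 1 + … + 220)/221 = 221(221 − 1)/(2·221) = (221 − 1)/2.
Hence E[X] = Σ_{i=1}^{221} (221 − i)/221 = 110 ≈ 110.0000.

E[X] = 110 = 110.0000.


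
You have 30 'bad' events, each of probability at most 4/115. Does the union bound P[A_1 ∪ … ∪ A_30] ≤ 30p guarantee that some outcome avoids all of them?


Union bound: P[∪_{i=1}^{30} A_i] ≤ Σ_i P[A_i] ≤ 30·p = 30·(4/115) = 24/23.
Numerically: 24/23 ≈ 1.0435.
Is 24/23 < 1? NO.
Since the bound 24/23 is ≥ 1, the union bound is uninformative here; it does NOT by itself certify existence.

30·p = 24/23 ≈ 1.0435; existence NOT certified by the union bound.


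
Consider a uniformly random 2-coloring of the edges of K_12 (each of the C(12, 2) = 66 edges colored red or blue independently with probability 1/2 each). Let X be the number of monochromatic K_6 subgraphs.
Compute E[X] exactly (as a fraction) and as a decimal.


Let X = Σ_S X_S over the C(12, 6) = 924 subsets S of size 6, where X_S = 1 if the K_6 on S is monochromatic.
For a fixed S, the K_6 on S has C(6, 2) = 15 edges. P[all 15 edges red] = (1/2)^15, and likewise for blue, so P[monochromatic] = 2·(1/2)^15 = 2^{1 − 15} = 1/16384.
By linearity: E[X] = C(12, 6) · 2^{1 − 15} = 924 · 1/16384 = 231/4096.
Numerically: E[X] ≈ 0.0564.

E[X] = C(12,6)·2^(1−C(6,2)) = 231/4096 ≈ 0.0564.


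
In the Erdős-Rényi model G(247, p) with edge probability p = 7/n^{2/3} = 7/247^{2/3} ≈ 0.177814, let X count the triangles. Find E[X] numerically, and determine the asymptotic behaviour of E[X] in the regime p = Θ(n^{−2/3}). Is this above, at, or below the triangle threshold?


Number of potential triangles: C(247, 3) = 2481115.
Each occurs with probability p³ ≈ (0.177814)³ ≈ 5.62212133e-03.
By linearity: E[X] = C(247, 3)·p³ ≈ 2481115 · 5.62212133e-03 ≈ 13949.129555.
Since α = 2/3 < 1, p = c/n^{2/3} ≫ 1/n is above the triangle threshold p ~ 1/n. Asymptotically E[X] ~ (c³/6)·n^{3(1−α)} = (7³/6)·n^{1} → ∞; triangles are abundant w.h.p.

E[X] ≈ 13949.129555; in regime p = Θ(1/n^{2/3}) E[X] diverges (above the triangle threshold p ~ 1/n).


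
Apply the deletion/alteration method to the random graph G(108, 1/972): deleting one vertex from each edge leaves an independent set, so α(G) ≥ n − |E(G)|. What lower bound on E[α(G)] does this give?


E[|E(G)|] = C(108, 2)·p = 5778 · (1/972) = 107/18.
E[α(G)] ≥ n − E[|E(G)|] = 108 − 107/18 = 1837/18.
Numerically: ≈ 102.05556.
(This is only a lower bound; the true E[α(G)] may be larger.)

E[α(G)] ≥ 1837/18 ≈ 102.05556.


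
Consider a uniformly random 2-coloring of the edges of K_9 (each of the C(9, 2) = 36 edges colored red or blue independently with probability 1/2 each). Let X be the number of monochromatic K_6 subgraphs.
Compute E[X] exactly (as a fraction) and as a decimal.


Let X = Σ_S X_S over the C(9, 6) = 84 subsets S of size 6, where X_S = 1 if the K_6 on S is monochromatic.
For a fixed S, the K_6 on S has C(6, 2) = 15 edges. P[all 15 edges red] = (1/2)^15, and likewise for blue, so P[monochromatic] = 2·(1/2)^15 = 2^{1 − 15} = 1/16384.
Summing: E[X] = C(9, 6) · 2^{1 − 15} = 84 · 1/16384 = 21/4096.
Numerically: E[X] ≈ 0.005.

E[X] = C(9,6)·2^(1−C(6,2)) = 21/4096 ≈ 0.005.


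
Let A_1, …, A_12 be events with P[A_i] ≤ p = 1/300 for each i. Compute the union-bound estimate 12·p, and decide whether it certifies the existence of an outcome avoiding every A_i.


Union bound: P[∪_{i=1}^{12} A_i] ≤ Σ_i P[A_i] ≤ 12·p = 12·(1/300) = 1/25.
Numerically: 1/25 ≈ 0.04000.
Is 1/25 < 1? YES.
Since P[∪ A_i] ≤ 1/25 < 1, the complement has P[∩ A_i^c] ≥ 1 − 1/25 = 24/25 > 0, so some outcome avoids every A_i.

12·p = 1/25 ≈ 0.04000; existence CERTIFIED by the union bound.


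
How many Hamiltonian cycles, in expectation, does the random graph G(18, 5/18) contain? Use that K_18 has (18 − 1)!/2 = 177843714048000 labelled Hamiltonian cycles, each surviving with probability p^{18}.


K_18 has (18 − 1)!/2 = 177843714048000 labelled Hamiltonian cycles.
For each such Hamiltonian cycle H, let X_H = 1 if all 18 edges of H are present in G. Then P[X_H = 1] = p^{18} = (5/18)^{18} = 3814697265625/39346408075296537575424.
By linearity of expectation: E[X] = Σ_H E[X_H] = 177843714048000 · p^{18} = 177843714048000 · 3814697265625/39346408075296537575424 = 56800365447998046875/3294258113514384.
Numerically: E[X] ≈ 17242.2.

E[X] = 177843714048000 · (5/18)^{18} = 56800365447998046875/3294258113514384 ≈ 17242.2.


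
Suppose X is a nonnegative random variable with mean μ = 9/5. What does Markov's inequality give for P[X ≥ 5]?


μ = E[X] = 9/5, a = 5.
Markov: P[X ≥ 5] ≤ μ/a = (9/5)/5 = 9/25.
Numerically: ≈ 0.360000.
(Since a = 5 > μ = 1.800000, the bound 9/25 is < 1 and informative.)

P[X ≥ 5] ≤ 9/25 ≈ 0.360000.


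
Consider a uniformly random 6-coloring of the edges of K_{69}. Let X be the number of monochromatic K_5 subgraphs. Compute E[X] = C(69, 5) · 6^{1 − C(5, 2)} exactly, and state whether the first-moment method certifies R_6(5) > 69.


E[X] = C(69, 5) · 6^{1 − 10} = 11238513 · 6^{−9} = 11238513/10077696.
As a reduced fraction: E[X] = 3746171/3359232 ≈ 1.115.
Is E[X] < 1? NO.
Since E[X] ≥ 1, the first-moment bound is inconclusive at n = 69; it does NOT by itself certify R_6(5) > 69.

E[X] = 3746171/3359232 ≈ 1.115; E[X] ≥ 1; first-moment method inconclusive here.
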